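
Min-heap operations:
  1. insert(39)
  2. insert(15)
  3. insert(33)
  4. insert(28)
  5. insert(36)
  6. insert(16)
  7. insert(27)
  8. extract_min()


insert(39) -> [39]
insert(15) -> [15, 39]
insert(33) -> [15, 39, 33]
insert(28) -> [15, 28, 33, 39]
insert(36) -> [15, 28, 33, 39, 36]
insert(16) -> [15, 28, 16, 39, 36, 33]
insert(27) -> [15, 28, 16, 39, 36, 33, 27]
extract_min()->15, [16, 28, 27, 39, 36, 33]

Final heap: [16, 28, 27, 39, 36, 33]


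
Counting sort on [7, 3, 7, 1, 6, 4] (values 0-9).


Input: [7, 3, 7, 1, 6, 4]
Counts: [0, 1, 0, 1, 1, 0, 1, 2, 0, 0]

Sorted: [1, 3, 4, 6, 7, 7]


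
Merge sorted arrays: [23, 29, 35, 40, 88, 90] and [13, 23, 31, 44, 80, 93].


Take 13 from B
Take 23 from A
Take 23 from B
Take 29 from A
Take 31 from B
Take 35 from A
Take 40 from A
Take 44 from B
Take 80 from B
Take 88 from A
Take 90 from A

Merged: [13, 23, 23, 29, 31, 35, 40, 44, 80, 88, 90, 93]


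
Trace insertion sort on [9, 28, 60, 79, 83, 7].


Initial: [9, 28, 60, 79, 83, 7]
Insert 28: [9, 28, 60, 79, 83, 7]
Insert 60: [9, 28, 60, 79, 83, 7]
Insert 79: [9, 28, 60, 79, 83, 7]
Insert 83: [9, 28, 60, 79, 83, 7]
Insert 7: [7, 9, 28, 60, 79, 83]

Sorted: [7, 9, 28, 60, 79, 83]


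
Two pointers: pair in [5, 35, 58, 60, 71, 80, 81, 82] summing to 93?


lo=0(5)+hi=7(82)=87
lo=1(35)+hi=7(82)=117
lo=1(35)+hi=6(81)=116
lo=1(35)+hi=5(80)=115
lo=1(35)+hi=4(71)=106
lo=1(35)+hi=3(60)=95
lo=1(35)+hi=2(58)=93

Yes: 35+58=93


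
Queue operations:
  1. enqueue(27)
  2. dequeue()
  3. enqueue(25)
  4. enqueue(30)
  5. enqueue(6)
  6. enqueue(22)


enqueue(27) -> [27]
dequeue()->27, []
enqueue(25) -> [25]
enqueue(30) -> [25, 30]
enqueue(6) -> [25, 30, 6]
enqueue(22) -> [25, 30, 6, 22]

Final queue: [25, 30, 6, 22]


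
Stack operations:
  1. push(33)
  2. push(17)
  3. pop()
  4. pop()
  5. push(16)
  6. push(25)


push(33) -> [33]
push(17) -> [33, 17]
pop()->17, [33]
pop()->33, []
push(16) -> [16]
push(25) -> [16, 25]

Final stack: [16, 25]


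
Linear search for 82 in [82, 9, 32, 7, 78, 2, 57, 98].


i=0: 82==82 found!

Found at 0, 1 comps


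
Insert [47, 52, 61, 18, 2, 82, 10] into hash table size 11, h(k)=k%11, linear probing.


Insert 47: h=3 -> slot 3
Insert 52: h=8 -> slot 8
Insert 61: h=6 -> slot 6
Insert 18: h=7 -> slot 7
Insert 2: h=2 -> slot 2
Insert 82: h=5 -> slot 5
Insert 10: h=10 -> slot 10

Table: [None, None, 2, 47, None, 82, 61, 18, 52, None, 10]


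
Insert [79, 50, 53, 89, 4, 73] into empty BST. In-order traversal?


Insert 79: root
Insert 50: L from 79
Insert 53: L from 79 -> R from 50
Insert 89: R from 79
Insert 4: L from 79 -> L from 50
Insert 73: L from 79 -> R from 50 -> R from 53

In-order: [4, 50, 53, 73, 79, 89]


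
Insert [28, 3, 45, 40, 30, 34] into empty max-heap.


Insert 28: [28]
Insert 3: [28, 3]
Insert 45: [45, 3, 28]
Insert 40: [45, 40, 28, 3]
Insert 30: [45, 40, 28, 3, 30]
Insert 34: [45, 40, 34, 3, 30, 28]

Final heap: [45, 40, 34, 3, 30, 28]


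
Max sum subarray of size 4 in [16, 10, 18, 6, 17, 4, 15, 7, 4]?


[0:4]: 50
[1:5]: 51
[2:6]: 45
[3:7]: 42
[4:8]: 43
[5:9]: 30

Max: 51 at [1:5]


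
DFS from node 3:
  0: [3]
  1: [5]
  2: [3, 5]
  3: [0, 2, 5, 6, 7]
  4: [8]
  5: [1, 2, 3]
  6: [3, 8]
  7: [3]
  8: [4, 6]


Visit 3, push [7, 6, 5, 2, 0]
Visit 0, push []
Visit 2, push [5]
Visit 5, push [1]
Visit 1, push []
Visit 6, push [8]
Visit 8, push [4]
Visit 4, push []
Visit 7, push []

DFS order: [3, 0, 2, 5, 1, 6, 8, 4, 7]


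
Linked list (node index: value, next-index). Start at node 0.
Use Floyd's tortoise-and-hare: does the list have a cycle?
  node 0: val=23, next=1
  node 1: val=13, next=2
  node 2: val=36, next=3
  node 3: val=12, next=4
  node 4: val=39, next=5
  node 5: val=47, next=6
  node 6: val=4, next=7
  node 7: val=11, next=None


Floyd's tortoise (slow, +1) and hare (fast, +2):
  init: slow=0, fast=0
  step 1: slow=1, fast=2
  step 2: slow=2, fast=4
  step 3: slow=3, fast=6
  step 4: fast 6->7->None, no cycle

Cycle: no


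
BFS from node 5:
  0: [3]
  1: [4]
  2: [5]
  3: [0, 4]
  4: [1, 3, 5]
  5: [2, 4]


Visit 5, enqueue [2, 4]
Visit 2, enqueue []
Visit 4, enqueue [1, 3]
Visit 1, enqueue []
Visit 3, enqueue [0]
Visit 0, enqueue []

BFS order: [5, 2, 4, 1, 3, 0]


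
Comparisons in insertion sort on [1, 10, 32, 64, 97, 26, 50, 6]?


Algorithm: insertion sort
Input: [1, 10, 32, 64, 97, 26, 50, 6]
Sorted: [1, 6, 10, 26, 32, 50, 64, 97]

18


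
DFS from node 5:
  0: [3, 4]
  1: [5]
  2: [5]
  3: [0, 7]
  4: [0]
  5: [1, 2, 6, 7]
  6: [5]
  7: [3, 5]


Visit 5, push [7, 6, 2, 1]
Visit 1, push []
Visit 2, push []
Visit 6, push []
Visit 7, push [3]
Visit 3, push [0]
Visit 0, push [4]
Visit 4, push []

DFS order: [5, 1, 2, 6, 7, 3, 0, 4]


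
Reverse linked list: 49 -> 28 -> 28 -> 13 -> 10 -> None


Step 1: curr=49, set curr.next=prev(None) | reversed so far: 49
Step 2: curr=28, set curr.next=prev(49) | reversed so far: 28 -> 49
Step 3: curr=28, set curr.next=prev(28) | reversed so far: 28 -> 28 -> 49
Step 4: curr=13, set curr.next=prev(28) | reversed so far: 13 -> 28 -> 28 -> 49
Step 5: curr=10, set curr.next=prev(13) | reversed so far: 10 -> 13 -> 28 -> 28 -> 49

10 -> 13 -> 28 -> 28 -> 49 -> None


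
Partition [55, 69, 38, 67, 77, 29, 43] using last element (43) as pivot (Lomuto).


Pivot: 43
  38 <= 43: swap -> [38, 69, 55, 67, 77, 29, 43]
  29 <= 43: swap -> [38, 29, 55, 67, 77, 69, 43]
Place pivot at 2: [38, 29, 43, 67, 77, 69, 55]

Partitioned: [38, 29, 43, 67, 77, 69, 55]


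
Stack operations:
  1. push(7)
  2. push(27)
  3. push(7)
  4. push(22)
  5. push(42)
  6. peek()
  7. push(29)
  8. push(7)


push(7) -> [7]
push(27) -> [7, 27]
push(7) -> [7, 27, 7]
push(22) -> [7, 27, 7, 22]
push(42) -> [7, 27, 7, 22, 42]
peek()->42
push(29) -> [7, 27, 7, 22, 42, 29]
push(7) -> [7, 27, 7, 22, 42, 29, 7]

Final stack: [7, 27, 7, 22, 42, 29, 7]


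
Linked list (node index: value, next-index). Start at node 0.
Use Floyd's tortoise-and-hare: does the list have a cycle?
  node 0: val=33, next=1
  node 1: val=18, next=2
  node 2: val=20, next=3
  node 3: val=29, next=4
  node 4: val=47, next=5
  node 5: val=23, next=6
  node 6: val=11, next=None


Floyd's tortoise (slow, +1) and hare (fast, +2):
  init: slow=0, fast=0
  step 1: slow=1, fast=2
  step 2: slow=2, fast=4
  step 3: slow=3, fast=6
  step 4: fast -> None, no cycle

Cycle: no


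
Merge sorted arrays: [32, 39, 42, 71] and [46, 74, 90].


Take 32 from A
Take 39 from A
Take 42 from A
Take 46 from B
Take 71 from A

Merged: [32, 39, 42, 46, 71, 74, 90]


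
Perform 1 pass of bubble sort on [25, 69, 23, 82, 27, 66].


Initial: [25, 69, 23, 82, 27, 66]
Pass 1: [25, 23, 69, 27, 66, 82] (3 swaps)

After 1 pass: [25, 23, 69, 27, 66, 82]


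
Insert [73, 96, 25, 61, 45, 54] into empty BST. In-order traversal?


Insert 73: root
Insert 96: R from 73
Insert 25: L from 73
Insert 61: L from 73 -> R from 25
Insert 45: L from 73 -> R from 25 -> L from 61
Insert 54: L from 73 -> R from 25 -> L from 61 -> R from 45

In-order: [25, 45, 54, 61, 73, 96]


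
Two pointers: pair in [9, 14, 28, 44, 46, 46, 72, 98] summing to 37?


lo=0(9)+hi=7(98)=107
lo=0(9)+hi=6(72)=81
lo=0(9)+hi=5(46)=55
lo=0(9)+hi=4(46)=55
lo=0(9)+hi=3(44)=53
lo=0(9)+hi=2(28)=37

Yes: 9+28=37


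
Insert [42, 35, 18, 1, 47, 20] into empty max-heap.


Insert 42: [42]
Insert 35: [42, 35]
Insert 18: [42, 35, 18]
Insert 1: [42, 35, 18, 1]
Insert 47: [47, 42, 18, 1, 35]
Insert 20: [47, 42, 20, 1, 35, 18]

Final heap: [47, 42, 20, 1, 35, 18]


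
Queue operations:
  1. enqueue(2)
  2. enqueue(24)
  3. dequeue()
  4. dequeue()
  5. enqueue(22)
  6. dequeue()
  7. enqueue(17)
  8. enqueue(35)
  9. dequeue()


enqueue(2) -> [2]
enqueue(24) -> [2, 24]
dequeue()->2, [24]
dequeue()->24, []
enqueue(22) -> [22]
dequeue()->22, []
enqueue(17) -> [17]
enqueue(35) -> [17, 35]
dequeue()->17, [35]

Final queue: [35]


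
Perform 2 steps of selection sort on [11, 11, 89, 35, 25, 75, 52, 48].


Initial: [11, 11, 89, 35, 25, 75, 52, 48]
Step 1: min=11 at 0
  Swap: [11, 11, 89, 35, 25, 75, 52, 48]
Step 2: min=11 at 1
  Swap: [11, 11, 89, 35, 25, 75, 52, 48]

After 2 steps: [11, 11, 89, 35, 25, 75, 52, 48]


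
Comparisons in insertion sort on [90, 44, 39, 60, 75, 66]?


Algorithm: insertion sort
Input: [90, 44, 39, 60, 75, 66]
Sorted: [39, 44, 60, 66, 75, 90]

10


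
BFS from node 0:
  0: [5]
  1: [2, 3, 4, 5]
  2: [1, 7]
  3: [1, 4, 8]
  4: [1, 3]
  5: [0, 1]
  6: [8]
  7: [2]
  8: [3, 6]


Visit 0, enqueue [5]
Visit 5, enqueue [1]
Visit 1, enqueue [2, 3, 4]
Visit 2, enqueue [7]
Visit 3, enqueue [8]
Visit 4, enqueue []
Visit 7, enqueue []
Visit 8, enqueue [6]
Visit 6, enqueue []

BFS order: [0, 5, 1, 2, 3, 4, 7, 8, 6]


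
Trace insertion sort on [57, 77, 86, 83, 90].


Initial: [57, 77, 86, 83, 90]
Insert 77: [57, 77, 86, 83, 90]
Insert 86: [57, 77, 86, 83, 90]
Insert 83: [57, 77, 83, 86, 90]
Insert 90: [57, 77, 83, 86, 90]

Sorted: [57, 77, 83, 86, 90]


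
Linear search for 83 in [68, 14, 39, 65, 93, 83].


i=0: 68!=83
i=1: 14!=83
i=2: 39!=83
i=3: 65!=83
i=4: 93!=83
i=5: 83==83 found!

Found at 5, 6 comps


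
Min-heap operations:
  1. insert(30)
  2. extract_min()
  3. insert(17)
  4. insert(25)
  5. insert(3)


insert(30) -> [30]
extract_min()->30, []
insert(17) -> [17]
insert(25) -> [17, 25]
insert(3) -> [3, 25, 17]

Final heap: [3, 25, 17]


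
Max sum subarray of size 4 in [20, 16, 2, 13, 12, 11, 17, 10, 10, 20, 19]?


[0:4]: 51
[1:5]: 43
[2:6]: 38
[3:7]: 53
[4:8]: 50
[5:9]: 48
[6:10]: 57
[7:11]: 59

Max: 59 at [7:11]


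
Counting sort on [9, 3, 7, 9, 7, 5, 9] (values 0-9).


Input: [9, 3, 7, 9, 7, 5, 9]
Counts: [0, 0, 0, 1, 0, 1, 0, 2, 0, 3]

Sorted: [3, 5, 7, 7, 9, 9, 9]


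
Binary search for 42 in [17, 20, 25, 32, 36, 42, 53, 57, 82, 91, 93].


Step 1: lo=0, hi=10, mid=5, val=42

Found at index 5


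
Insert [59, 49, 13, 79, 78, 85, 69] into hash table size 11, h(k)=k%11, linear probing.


Insert 59: h=4 -> slot 4
Insert 49: h=5 -> slot 5
Insert 13: h=2 -> slot 2
Insert 79: h=2, 1 probes -> slot 3
Insert 78: h=1 -> slot 1
Insert 85: h=8 -> slot 8
Insert 69: h=3, 3 probes -> slot 6

Table: [None, 78, 13, 79, 59, 49, 69, None, 85, None, None]


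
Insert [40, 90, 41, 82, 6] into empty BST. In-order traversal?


Insert 40: root
Insert 90: R from 40
Insert 41: R from 40 -> L from 90
Insert 82: R from 40 -> L from 90 -> R from 41
Insert 6: L from 40

In-order: [6, 40, 41, 82, 90]


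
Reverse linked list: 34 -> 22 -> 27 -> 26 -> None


Step 1: curr=34, set curr.next=prev(None) | reversed so far: 34
Step 2: curr=22, set curr.next=prev(34) | reversed so far: 22 -> 34
Step 3: curr=27, set curr.next=prev(22) | reversed so far: 27 -> 22 -> 34
Step 4: curr=26, set curr.next=prev(27) | reversed so far: 26 -> 27 -> 22 -> 34

26 -> 27 -> 22 -> 34 -> None


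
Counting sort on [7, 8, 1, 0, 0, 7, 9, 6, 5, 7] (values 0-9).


Input: [7, 8, 1, 0, 0, 7, 9, 6, 5, 7]
Counts: [2, 1, 0, 0, 0, 1, 1, 3, 1, 1]

Sorted: [0, 0, 1, 5, 6, 7, 7, 7, 8, 9]


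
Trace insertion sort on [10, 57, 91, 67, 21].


Initial: [10, 57, 91, 67, 21]
Insert 57: [10, 57, 91, 67, 21]
Insert 91: [10, 57, 91, 67, 21]
Insert 67: [10, 57, 67, 91, 21]
Insert 21: [10, 21, 57, 67, 91]

Sorted: [10, 21, 57, 67, 91]


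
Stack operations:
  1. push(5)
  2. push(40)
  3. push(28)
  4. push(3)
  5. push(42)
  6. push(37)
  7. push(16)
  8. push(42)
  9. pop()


push(5) -> [5]
push(40) -> [5, 40]
push(28) -> [5, 40, 28]
push(3) -> [5, 40, 28, 3]
push(42) -> [5, 40, 28, 3, 42]
push(37) -> [5, 40, 28, 3, 42, 37]
push(16) -> [5, 40, 28, 3, 42, 37, 16]
push(42) -> [5, 40, 28, 3, 42, 37, 16, 42]
pop()->42, [5, 40, 28, 3, 42, 37, 16]

Final stack: [5, 40, 28, 3, 42, 37, 16]


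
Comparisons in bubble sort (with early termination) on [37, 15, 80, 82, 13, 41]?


Algorithm: bubble sort (with early termination)
Input: [37, 15, 80, 82, 13, 41]
Sorted: [13, 15, 37, 41, 80, 82]

15


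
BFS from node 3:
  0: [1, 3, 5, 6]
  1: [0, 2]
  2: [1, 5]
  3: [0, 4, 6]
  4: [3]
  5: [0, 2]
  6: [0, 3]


Visit 3, enqueue [0, 4, 6]
Visit 0, enqueue [1, 5]
Visit 4, enqueue []
Visit 6, enqueue []
Visit 1, enqueue [2]
Visit 5, enqueue []
Visit 2, enqueue []

BFS order: [3, 0, 4, 6, 1, 5, 2]


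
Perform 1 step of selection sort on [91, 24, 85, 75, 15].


Initial: [91, 24, 85, 75, 15]
Step 1: min=15 at 4
  Swap: [15, 24, 85, 75, 91]

After 1 step: [15, 24, 85, 75, 91]


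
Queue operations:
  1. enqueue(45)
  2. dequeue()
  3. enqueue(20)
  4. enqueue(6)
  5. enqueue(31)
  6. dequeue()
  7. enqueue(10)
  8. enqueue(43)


enqueue(45) -> [45]
dequeue()->45, []
enqueue(20) -> [20]
enqueue(6) -> [20, 6]
enqueue(31) -> [20, 6, 31]
dequeue()->20, [6, 31]
enqueue(10) -> [6, 31, 10]
enqueue(43) -> [6, 31, 10, 43]

Final queue: [6, 31, 10, 43]


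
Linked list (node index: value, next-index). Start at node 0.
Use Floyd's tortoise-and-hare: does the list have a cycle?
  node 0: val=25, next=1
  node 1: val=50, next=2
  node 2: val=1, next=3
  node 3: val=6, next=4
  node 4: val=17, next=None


Floyd's tortoise (slow, +1) and hare (fast, +2):
  init: slow=0, fast=0
  step 1: slow=1, fast=2
  step 2: slow=2, fast=4
  step 3: fast -> None, no cycle

Cycle: no


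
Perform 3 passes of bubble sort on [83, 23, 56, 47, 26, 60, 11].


Initial: [83, 23, 56, 47, 26, 60, 11]
Pass 1: [23, 56, 47, 26, 60, 11, 83] (6 swaps)
Pass 2: [23, 47, 26, 56, 11, 60, 83] (3 swaps)
Pass 3: [23, 26, 47, 11, 56, 60, 83] (2 swaps)

After 3 passes: [23, 26, 47, 11, 56, 60, 83]


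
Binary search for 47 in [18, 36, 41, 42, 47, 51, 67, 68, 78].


Step 1: lo=0, hi=8, mid=4, val=47

Found at index 4


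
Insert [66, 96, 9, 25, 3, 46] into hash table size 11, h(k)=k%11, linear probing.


Insert 66: h=0 -> slot 0
Insert 96: h=8 -> slot 8
Insert 9: h=9 -> slot 9
Insert 25: h=3 -> slot 3
Insert 3: h=3, 1 probes -> slot 4
Insert 46: h=2 -> slot 2

Table: [66, None, 46, 25, 3, None, None, None, 96, 9, None]


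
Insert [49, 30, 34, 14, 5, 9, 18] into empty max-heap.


Insert 49: [49]
Insert 30: [49, 30]
Insert 34: [49, 30, 34]
Insert 14: [49, 30, 34, 14]
Insert 5: [49, 30, 34, 14, 5]
Insert 9: [49, 30, 34, 14, 5, 9]
Insert 18: [49, 30, 34, 14, 5, 9, 18]

Final heap: [49, 30, 34, 14, 5, 9, 18]


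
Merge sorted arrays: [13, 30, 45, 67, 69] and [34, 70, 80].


Take 13 from A
Take 30 from A
Take 34 from B
Take 45 from A
Take 67 from A
Take 69 from A

Merged: [13, 30, 34, 45, 67, 69, 70, 80]


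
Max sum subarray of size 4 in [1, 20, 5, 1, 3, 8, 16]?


[0:4]: 27
[1:5]: 29
[2:6]: 17
[3:7]: 28

Max: 29 at [1:5]


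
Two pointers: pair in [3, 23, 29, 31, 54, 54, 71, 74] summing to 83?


lo=0(3)+hi=7(74)=77
lo=1(23)+hi=7(74)=97
lo=1(23)+hi=6(71)=94
lo=1(23)+hi=5(54)=77
lo=2(29)+hi=5(54)=83

Yes: 29+54=83


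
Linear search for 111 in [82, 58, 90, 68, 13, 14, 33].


i=0: 82!=111
i=1: 58!=111
i=2: 90!=111
i=3: 68!=111
i=4: 13!=111
i=5: 14!=111
i=6: 33!=111

Not found, 7 comps


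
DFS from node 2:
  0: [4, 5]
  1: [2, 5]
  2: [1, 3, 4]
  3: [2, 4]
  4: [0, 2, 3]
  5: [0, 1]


Visit 2, push [4, 3, 1]
Visit 1, push [5]
Visit 5, push [0]
Visit 0, push [4]
Visit 4, push [3]
Visit 3, push []

DFS order: [2, 1, 5, 0, 4, 3]


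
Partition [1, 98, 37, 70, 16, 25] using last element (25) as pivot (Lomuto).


Pivot: 25
  1 <= 25: advance i (no swap)
  16 <= 25: swap -> [1, 16, 37, 70, 98, 25]
Place pivot at 2: [1, 16, 25, 70, 98, 37]

Partitioned: [1, 16, 25, 70, 98, 37]


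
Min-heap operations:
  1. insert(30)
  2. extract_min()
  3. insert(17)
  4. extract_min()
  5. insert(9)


insert(30) -> [30]
extract_min()->30, []
insert(17) -> [17]
extract_min()->17, []
insert(9) -> [9]

Final heap: [9]


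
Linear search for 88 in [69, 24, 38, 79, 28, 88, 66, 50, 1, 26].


i=0: 69!=88
i=1: 24!=88
i=2: 38!=88
i=3: 79!=88
i=4: 28!=88
i=5: 88==88 found!

Found at 5, 6 comps


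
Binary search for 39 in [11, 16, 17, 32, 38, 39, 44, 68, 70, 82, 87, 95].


Step 1: lo=0, hi=11, mid=5, val=39

Found at index 5


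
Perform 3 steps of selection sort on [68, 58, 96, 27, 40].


Initial: [68, 58, 96, 27, 40]
Step 1: min=27 at 3
  Swap: [27, 58, 96, 68, 40]
Step 2: min=40 at 4
  Swap: [27, 40, 96, 68, 58]
Step 3: min=58 at 4
  Swap: [27, 40, 58, 68, 96]

After 3 steps: [27, 40, 58, 68, 96]


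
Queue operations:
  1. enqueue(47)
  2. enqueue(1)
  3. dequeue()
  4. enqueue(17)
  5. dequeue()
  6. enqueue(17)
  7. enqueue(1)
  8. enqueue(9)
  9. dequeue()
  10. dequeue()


enqueue(47) -> [47]
enqueue(1) -> [47, 1]
dequeue()->47, [1]
enqueue(17) -> [1, 17]
dequeue()->1, [17]
enqueue(17) -> [17, 17]
enqueue(1) -> [17, 17, 1]
enqueue(9) -> [17, 17, 1, 9]
dequeue()->17, [17, 1, 9]
dequeue()->17, [1, 9]

Final queue: [1, 9]


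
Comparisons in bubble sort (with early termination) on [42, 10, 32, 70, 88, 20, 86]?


Algorithm: bubble sort (with early termination)
Input: [42, 10, 32, 70, 88, 20, 86]
Sorted: [10, 20, 32, 42, 70, 86, 88]

20


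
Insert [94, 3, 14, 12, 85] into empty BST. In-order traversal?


Insert 94: root
Insert 3: L from 94
Insert 14: L from 94 -> R from 3
Insert 12: L from 94 -> R from 3 -> L from 14
Insert 85: L from 94 -> R from 3 -> R from 14

In-order: [3, 12, 14, 85, 94]


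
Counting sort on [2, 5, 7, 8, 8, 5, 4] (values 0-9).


Input: [2, 5, 7, 8, 8, 5, 4]
Counts: [0, 0, 1, 0, 1, 2, 0, 1, 2, 0]

Sorted: [2, 4, 5, 5, 7, 8, 8]


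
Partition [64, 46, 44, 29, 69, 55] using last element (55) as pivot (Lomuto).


Pivot: 55
  46 <= 55: swap -> [46, 64, 44, 29, 69, 55]
  44 <= 55: swap -> [46, 44, 64, 29, 69, 55]
  29 <= 55: swap -> [46, 44, 29, 64, 69, 55]
Place pivot at 3: [46, 44, 29, 55, 69, 64]

Partitioned: [46, 44, 29, 55, 69, 64]


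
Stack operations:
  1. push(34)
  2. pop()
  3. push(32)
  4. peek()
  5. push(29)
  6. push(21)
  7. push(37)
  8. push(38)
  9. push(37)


push(34) -> [34]
pop()->34, []
push(32) -> [32]
peek()->32
push(29) -> [32, 29]
push(21) -> [32, 29, 21]
push(37) -> [32, 29, 21, 37]
push(38) -> [32, 29, 21, 37, 38]
push(37) -> [32, 29, 21, 37, 38, 37]

Final stack: [32, 29, 21, 37, 38, 37]


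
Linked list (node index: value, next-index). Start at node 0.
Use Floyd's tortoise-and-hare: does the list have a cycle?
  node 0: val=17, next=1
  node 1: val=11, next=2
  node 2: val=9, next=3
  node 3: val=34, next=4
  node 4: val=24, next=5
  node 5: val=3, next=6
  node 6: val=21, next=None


Floyd's tortoise (slow, +1) and hare (fast, +2):
  init: slow=0, fast=0
  step 1: slow=1, fast=2
  step 2: slow=2, fast=4
  step 3: slow=3, fast=6
  step 4: fast -> None, no cycle

Cycle: no


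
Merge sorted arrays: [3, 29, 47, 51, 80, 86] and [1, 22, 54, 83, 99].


Take 1 from B
Take 3 from A
Take 22 from B
Take 29 from A
Take 47 from A
Take 51 from A
Take 54 from B
Take 80 from A
Take 83 from B
Take 86 from A

Merged: [1, 3, 22, 29, 47, 51, 54, 80, 83, 86, 99]


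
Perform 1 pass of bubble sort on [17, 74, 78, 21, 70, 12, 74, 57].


Initial: [17, 74, 78, 21, 70, 12, 74, 57]
Pass 1: [17, 74, 21, 70, 12, 74, 57, 78] (5 swaps)

After 1 pass: [17, 74, 21, 70, 12, 74, 57, 78]


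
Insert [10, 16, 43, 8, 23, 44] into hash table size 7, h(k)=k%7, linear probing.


Insert 10: h=3 -> slot 3
Insert 16: h=2 -> slot 2
Insert 43: h=1 -> slot 1
Insert 8: h=1, 3 probes -> slot 4
Insert 23: h=2, 3 probes -> slot 5
Insert 44: h=2, 4 probes -> slot 6

Table: [None, 43, 16, 10, 8, 23, 44]


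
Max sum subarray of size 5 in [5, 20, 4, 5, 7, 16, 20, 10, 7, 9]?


[0:5]: 41
[1:6]: 52
[2:7]: 52
[3:8]: 58
[4:9]: 60
[5:10]: 62

Max: 62 at [5:10]


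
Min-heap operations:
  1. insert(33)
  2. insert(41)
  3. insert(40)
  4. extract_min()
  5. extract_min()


insert(33) -> [33]
insert(41) -> [33, 41]
insert(40) -> [33, 41, 40]
extract_min()->33, [40, 41]
extract_min()->40, [41]

Final heap: [41]


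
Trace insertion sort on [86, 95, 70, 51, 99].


Initial: [86, 95, 70, 51, 99]
Insert 95: [86, 95, 70, 51, 99]
Insert 70: [70, 86, 95, 51, 99]
Insert 51: [51, 70, 86, 95, 99]
Insert 99: [51, 70, 86, 95, 99]

Sorted: [51, 70, 86, 95, 99]


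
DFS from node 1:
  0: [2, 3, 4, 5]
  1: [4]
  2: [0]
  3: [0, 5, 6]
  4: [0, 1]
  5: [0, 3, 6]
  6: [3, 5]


Visit 1, push [4]
Visit 4, push [0]
Visit 0, push [5, 3, 2]
Visit 2, push []
Visit 3, push [6, 5]
Visit 5, push [6]
Visit 6, push []

DFS order: [1, 4, 0, 2, 3, 5, 6]


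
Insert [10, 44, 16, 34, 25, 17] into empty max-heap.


Insert 10: [10]
Insert 44: [44, 10]
Insert 16: [44, 10, 16]
Insert 34: [44, 34, 16, 10]
Insert 25: [44, 34, 16, 10, 25]
Insert 17: [44, 34, 17, 10, 25, 16]

Final heap: [44, 34, 17, 10, 25, 16]


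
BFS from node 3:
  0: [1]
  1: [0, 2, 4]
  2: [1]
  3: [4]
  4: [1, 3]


Visit 3, enqueue [4]
Visit 4, enqueue [1]
Visit 1, enqueue [0, 2]
Visit 0, enqueue []
Visit 2, enqueue []

BFS order: [3, 4, 1, 0, 2]


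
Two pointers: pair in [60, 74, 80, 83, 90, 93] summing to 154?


lo=0(60)+hi=5(93)=153
lo=1(74)+hi=5(93)=167
lo=1(74)+hi=4(90)=164
lo=1(74)+hi=3(83)=157
lo=1(74)+hi=2(80)=154

Yes: 74+80=154


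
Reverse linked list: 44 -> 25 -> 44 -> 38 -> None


Step 1: curr=44, set curr.next=prev(None) | reversed so far: 44
Step 2: curr=25, set curr.next=prev(44) | reversed so far: 25 -> 44
Step 3: curr=44, set curr.next=prev(25) | reversed so far: 44 -> 25 -> 44
Step 4: curr=38, set curr.next=prev(44) | reversed so far: 38 -> 44 -> 25 -> 44

38 -> 44 -> 25 -> 44 -> None


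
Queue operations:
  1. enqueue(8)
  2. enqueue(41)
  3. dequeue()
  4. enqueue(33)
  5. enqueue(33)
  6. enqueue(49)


enqueue(8) -> [8]
enqueue(41) -> [8, 41]
dequeue()->8, [41]
enqueue(33) -> [41, 33]
enqueue(33) -> [41, 33, 33]
enqueue(49) -> [41, 33, 33, 49]

Final queue: [41, 33, 33, 49]


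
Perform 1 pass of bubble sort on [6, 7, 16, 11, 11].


Initial: [6, 7, 16, 11, 11]
Pass 1: [6, 7, 11, 11, 16] (2 swaps)

After 1 pass: [6, 7, 11, 11, 16]


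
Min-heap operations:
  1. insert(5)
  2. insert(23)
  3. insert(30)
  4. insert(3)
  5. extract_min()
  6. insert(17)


insert(5) -> [5]
insert(23) -> [5, 23]
insert(30) -> [5, 23, 30]
insert(3) -> [3, 5, 30, 23]
extract_min()->3, [5, 23, 30]
insert(17) -> [5, 17, 30, 23]

Final heap: [5, 17, 30, 23]


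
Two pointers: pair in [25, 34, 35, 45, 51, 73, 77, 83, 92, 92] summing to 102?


lo=0(25)+hi=9(92)=117
lo=0(25)+hi=8(92)=117
lo=0(25)+hi=7(83)=108
lo=0(25)+hi=6(77)=102

Yes: 25+77=102


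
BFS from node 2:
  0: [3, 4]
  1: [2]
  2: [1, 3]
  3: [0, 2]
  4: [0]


Visit 2, enqueue [1, 3]
Visit 1, enqueue []
Visit 3, enqueue [0]
Visit 0, enqueue [4]
Visit 4, enqueue []

BFS order: [2, 1, 3, 0, 4]


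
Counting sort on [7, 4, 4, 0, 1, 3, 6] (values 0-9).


Input: [7, 4, 4, 0, 1, 3, 6]
Counts: [1, 1, 0, 1, 2, 0, 1, 1, 0, 0]

Sorted: [0, 1, 3, 4, 4, 6, 7]


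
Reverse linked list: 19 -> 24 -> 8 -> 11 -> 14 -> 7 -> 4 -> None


Step 1: curr=19, set curr.next=prev(None) | reversed so far: 19
Step 2: curr=24, set curr.next=prev(19) | reversed so far: 24 -> 19
Step 3: curr=8, set curr.next=prev(24) | reversed so far: 8 -> 24 -> 19
Step 4: curr=11, set curr.next=prev(8) | reversed so far: 11 -> 8 -> 24 -> 19
Step 5: curr=14, set curr.next=prev(11) | reversed so far: 14 -> 11 -> 8 -> 24 -> 19
Step 6: curr=7, set curr.next=prev(14) | reversed so far: 7 -> 14 -> 11 -> 8 -> 24 -> 19
Step 7: curr=4, set curr.next=prev(7) | reversed so far: 4 -> 7 -> 14 -> 11 -> 8 -> 24 -> 19

4 -> 7 -> 14 -> 11 -> 8 -> 24 -> 19 -> None


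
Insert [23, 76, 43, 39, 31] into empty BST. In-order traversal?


Insert 23: root
Insert 76: R from 23
Insert 43: R from 23 -> L from 76
Insert 39: R from 23 -> L from 76 -> L from 43
Insert 31: R from 23 -> L from 76 -> L from 43 -> L from 39

In-order: [23, 31, 39, 43, 76]


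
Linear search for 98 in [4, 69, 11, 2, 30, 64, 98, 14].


i=0: 4!=98
i=1: 69!=98
i=2: 11!=98
i=3: 2!=98
i=4: 30!=98
i=5: 64!=98
i=6: 98==98 found!

Found at 6, 7 comps


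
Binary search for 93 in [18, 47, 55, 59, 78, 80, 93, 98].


Step 1: lo=0, hi=7, mid=3, val=59
Step 2: lo=4, hi=7, mid=5, val=80
Step 3: lo=6, hi=7, mid=6, val=93

Found at index 6


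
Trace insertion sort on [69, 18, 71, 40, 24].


Initial: [69, 18, 71, 40, 24]
Insert 18: [18, 69, 71, 40, 24]
Insert 71: [18, 69, 71, 40, 24]
Insert 40: [18, 40, 69, 71, 24]
Insert 24: [18, 24, 40, 69, 71]

Sorted: [18, 24, 40, 69, 71]


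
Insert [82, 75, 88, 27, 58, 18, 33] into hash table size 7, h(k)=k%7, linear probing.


Insert 82: h=5 -> slot 5
Insert 75: h=5, 1 probes -> slot 6
Insert 88: h=4 -> slot 4
Insert 27: h=6, 1 probes -> slot 0
Insert 58: h=2 -> slot 2
Insert 18: h=4, 4 probes -> slot 1
Insert 33: h=5, 5 probes -> slot 3

Table: [27, 18, 58, 33, 88, 82, 75]


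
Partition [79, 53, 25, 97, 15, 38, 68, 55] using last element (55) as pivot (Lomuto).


Pivot: 55
  53 <= 55: swap -> [53, 79, 25, 97, 15, 38, 68, 55]
  25 <= 55: swap -> [53, 25, 79, 97, 15, 38, 68, 55]
  15 <= 55: swap -> [53, 25, 15, 97, 79, 38, 68, 55]
  38 <= 55: swap -> [53, 25, 15, 38, 79, 97, 68, 55]
Place pivot at 4: [53, 25, 15, 38, 55, 97, 68, 79]

Partitioned: [53, 25, 15, 38, 55, 97, 68, 79]


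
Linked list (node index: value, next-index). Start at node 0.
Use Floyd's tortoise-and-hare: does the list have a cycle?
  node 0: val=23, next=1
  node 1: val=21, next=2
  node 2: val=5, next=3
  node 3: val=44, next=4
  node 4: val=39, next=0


Floyd's tortoise (slow, +1) and hare (fast, +2):
  init: slow=0, fast=0
  step 1: slow=1, fast=2
  step 2: slow=2, fast=4
  step 3: slow=3, fast=1
  step 4: slow=4, fast=3
  step 5: slow=0, fast=0
  slow == fast at node 0: cycle detected

Cycle: yes


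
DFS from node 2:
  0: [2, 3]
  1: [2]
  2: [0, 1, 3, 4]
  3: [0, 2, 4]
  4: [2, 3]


Visit 2, push [4, 3, 1, 0]
Visit 0, push [3]
Visit 3, push [4]
Visit 4, push []
Visit 1, push []

DFS order: [2, 0, 3, 4, 1]


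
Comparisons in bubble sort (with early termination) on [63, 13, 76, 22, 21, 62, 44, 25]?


Algorithm: bubble sort (with early termination)
Input: [63, 13, 76, 22, 21, 62, 44, 25]
Sorted: [13, 21, 22, 25, 44, 62, 63, 76]

25


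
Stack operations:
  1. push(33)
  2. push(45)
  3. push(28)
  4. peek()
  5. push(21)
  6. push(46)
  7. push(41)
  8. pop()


push(33) -> [33]
push(45) -> [33, 45]
push(28) -> [33, 45, 28]
peek()->28
push(21) -> [33, 45, 28, 21]
push(46) -> [33, 45, 28, 21, 46]
push(41) -> [33, 45, 28, 21, 46, 41]
pop()->41, [33, 45, 28, 21, 46]

Final stack: [33, 45, 28, 21, 46]


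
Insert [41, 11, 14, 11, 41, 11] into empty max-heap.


Insert 41: [41]
Insert 11: [41, 11]
Insert 14: [41, 11, 14]
Insert 11: [41, 11, 14, 11]
Insert 41: [41, 41, 14, 11, 11]
Insert 11: [41, 41, 14, 11, 11, 11]

Final heap: [41, 41, 14, 11, 11, 11]


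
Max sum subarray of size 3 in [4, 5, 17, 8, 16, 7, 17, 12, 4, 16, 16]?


[0:3]: 26
[1:4]: 30
[2:5]: 41
[3:6]: 31
[4:7]: 40
[5:8]: 36
[6:9]: 33
[7:10]: 32
[8:11]: 36

Max: 41 at [2:5]


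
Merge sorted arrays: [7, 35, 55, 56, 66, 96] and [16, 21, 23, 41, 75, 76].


Take 7 from A
Take 16 from B
Take 21 from B
Take 23 from B
Take 35 from A
Take 41 from B
Take 55 from A
Take 56 from A
Take 66 from A
Take 75 from B
Take 76 from B

Merged: [7, 16, 21, 23, 35, 41, 55, 56, 66, 75, 76, 96]


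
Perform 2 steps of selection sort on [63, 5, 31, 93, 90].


Initial: [63, 5, 31, 93, 90]
Step 1: min=5 at 1
  Swap: [5, 63, 31, 93, 90]
Step 2: min=31 at 2
  Swap: [5, 31, 63, 93, 90]

After 2 steps: [5, 31, 63, 93, 90]


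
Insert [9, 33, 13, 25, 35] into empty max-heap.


Insert 9: [9]
Insert 33: [33, 9]
Insert 13: [33, 9, 13]
Insert 25: [33, 25, 13, 9]
Insert 35: [35, 33, 13, 9, 25]

Final heap: [35, 33, 13, 9, 25]


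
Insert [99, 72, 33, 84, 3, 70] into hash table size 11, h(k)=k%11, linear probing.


Insert 99: h=0 -> slot 0
Insert 72: h=6 -> slot 6
Insert 33: h=0, 1 probes -> slot 1
Insert 84: h=7 -> slot 7
Insert 3: h=3 -> slot 3
Insert 70: h=4 -> slot 4

Table: [99, 33, None, 3, 70, None, 72, 84, None, None, None]


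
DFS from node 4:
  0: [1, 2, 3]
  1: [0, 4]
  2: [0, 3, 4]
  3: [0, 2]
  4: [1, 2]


Visit 4, push [2, 1]
Visit 1, push [0]
Visit 0, push [3, 2]
Visit 2, push [3]
Visit 3, push []

DFS order: [4, 1, 0, 2, 3]


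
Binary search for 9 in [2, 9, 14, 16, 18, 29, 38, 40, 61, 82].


Step 1: lo=0, hi=9, mid=4, val=18
Step 2: lo=0, hi=3, mid=1, val=9

Found at index 1


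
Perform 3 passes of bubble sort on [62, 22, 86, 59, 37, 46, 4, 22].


Initial: [62, 22, 86, 59, 37, 46, 4, 22]
Pass 1: [22, 62, 59, 37, 46, 4, 22, 86] (6 swaps)
Pass 2: [22, 59, 37, 46, 4, 22, 62, 86] (5 swaps)
Pass 3: [22, 37, 46, 4, 22, 59, 62, 86] (4 swaps)

After 3 passes: [22, 37, 46, 4, 22, 59, 62, 86]


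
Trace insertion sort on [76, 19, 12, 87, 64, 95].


Initial: [76, 19, 12, 87, 64, 95]
Insert 19: [19, 76, 12, 87, 64, 95]
Insert 12: [12, 19, 76, 87, 64, 95]
Insert 87: [12, 19, 76, 87, 64, 95]
Insert 64: [12, 19, 64, 76, 87, 95]
Insert 95: [12, 19, 64, 76, 87, 95]

Sorted: [12, 19, 64, 76, 87, 95]


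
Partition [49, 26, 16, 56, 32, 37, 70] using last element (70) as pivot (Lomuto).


Pivot: 70
  49 <= 70: advance i (no swap)
  26 <= 70: advance i (no swap)
  16 <= 70: advance i (no swap)
  56 <= 70: advance i (no swap)
  32 <= 70: advance i (no swap)
  37 <= 70: advance i (no swap)
Place pivot at 6: [49, 26, 16, 56, 32, 37, 70]

Partitioned: [49, 26, 16, 56, 32, 37, 70]


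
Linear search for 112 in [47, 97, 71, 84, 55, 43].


i=0: 47!=112
i=1: 97!=112
i=2: 71!=112
i=3: 84!=112
i=4: 55!=112
i=5: 43!=112

Not found, 6 comps


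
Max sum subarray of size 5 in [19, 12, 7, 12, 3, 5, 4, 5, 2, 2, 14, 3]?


[0:5]: 53
[1:6]: 39
[2:7]: 31
[3:8]: 29
[4:9]: 19
[5:10]: 18
[6:11]: 27
[7:12]: 26

Max: 53 at [0:5]


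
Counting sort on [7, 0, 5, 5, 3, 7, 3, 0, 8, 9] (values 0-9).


Input: [7, 0, 5, 5, 3, 7, 3, 0, 8, 9]
Counts: [2, 0, 0, 2, 0, 2, 0, 2, 1, 1]

Sorted: [0, 0, 3, 3, 5, 5, 7, 7, 8, 9]


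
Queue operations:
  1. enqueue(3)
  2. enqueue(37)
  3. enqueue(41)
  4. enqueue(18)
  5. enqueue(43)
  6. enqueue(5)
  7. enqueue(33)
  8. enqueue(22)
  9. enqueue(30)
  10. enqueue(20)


enqueue(3) -> [3]
enqueue(37) -> [3, 37]
enqueue(41) -> [3, 37, 41]
enqueue(18) -> [3, 37, 41, 18]
enqueue(43) -> [3, 37, 41, 18, 43]
enqueue(5) -> [3, 37, 41, 18, 43, 5]
enqueue(33) -> [3, 37, 41, 18, 43, 5, 33]
enqueue(22) -> [3, 37, 41, 18, 43, 5, 33, 22]
enqueue(30) -> [3, 37, 41, 18, 43, 5, 33, 22, 30]
enqueue(20) -> [3, 37, 41, 18, 43, 5, 33, 22, 30, 20]

Final queue: [3, 37, 41, 18, 43, 5, 33, 22, 30, 20]


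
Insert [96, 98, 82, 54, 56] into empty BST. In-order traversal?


Insert 96: root
Insert 98: R from 96
Insert 82: L from 96
Insert 54: L from 96 -> L from 82
Insert 56: L from 96 -> L from 82 -> R from 54

In-order: [54, 56, 82, 96, 98]


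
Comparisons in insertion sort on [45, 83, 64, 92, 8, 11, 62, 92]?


Algorithm: insertion sort
Input: [45, 83, 64, 92, 8, 11, 62, 92]
Sorted: [8, 11, 45, 62, 64, 83, 92, 92]

18


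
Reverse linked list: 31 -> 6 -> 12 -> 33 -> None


Step 1: curr=31, set curr.next=prev(None) | reversed so far: 31
Step 2: curr=6, set curr.next=prev(31) | reversed so far: 6 -> 31
Step 3: curr=12, set curr.next=prev(6) | reversed so far: 12 -> 6 -> 31
Step 4: curr=33, set curr.next=prev(12) | reversed so far: 33 -> 12 -> 6 -> 31

33 -> 12 -> 6 -> 31 -> None


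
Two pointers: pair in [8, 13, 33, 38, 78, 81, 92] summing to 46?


lo=0(8)+hi=6(92)=100
lo=0(8)+hi=5(81)=89
lo=0(8)+hi=4(78)=86
lo=0(8)+hi=3(38)=46

Yes: 8+38=46


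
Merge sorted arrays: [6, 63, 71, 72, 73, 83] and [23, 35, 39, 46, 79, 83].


Take 6 from A
Take 23 from B
Take 35 from B
Take 39 from B
Take 46 from B
Take 63 from A
Take 71 from A
Take 72 from A
Take 73 from A
Take 79 from B
Take 83 from A

Merged: [6, 23, 35, 39, 46, 63, 71, 72, 73, 79, 83, 83]


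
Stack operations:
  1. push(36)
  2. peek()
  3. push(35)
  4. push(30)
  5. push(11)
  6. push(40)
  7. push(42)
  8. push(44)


push(36) -> [36]
peek()->36
push(35) -> [36, 35]
push(30) -> [36, 35, 30]
push(11) -> [36, 35, 30, 11]
push(40) -> [36, 35, 30, 11, 40]
push(42) -> [36, 35, 30, 11, 40, 42]
push(44) -> [36, 35, 30, 11, 40, 42, 44]

Final stack: [36, 35, 30, 11, 40, 42, 44]


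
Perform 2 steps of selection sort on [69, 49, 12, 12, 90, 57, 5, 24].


Initial: [69, 49, 12, 12, 90, 57, 5, 24]
Step 1: min=5 at 6
  Swap: [5, 49, 12, 12, 90, 57, 69, 24]
Step 2: min=12 at 2
  Swap: [5, 12, 49, 12, 90, 57, 69, 24]

After 2 steps: [5, 12, 49, 12, 90, 57, 69, 24]


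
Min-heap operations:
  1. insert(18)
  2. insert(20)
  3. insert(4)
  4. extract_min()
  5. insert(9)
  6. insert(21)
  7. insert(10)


insert(18) -> [18]
insert(20) -> [18, 20]
insert(4) -> [4, 20, 18]
extract_min()->4, [18, 20]
insert(9) -> [9, 20, 18]
insert(21) -> [9, 20, 18, 21]
insert(10) -> [9, 10, 18, 21, 20]

Final heap: [9, 10, 18, 21, 20]


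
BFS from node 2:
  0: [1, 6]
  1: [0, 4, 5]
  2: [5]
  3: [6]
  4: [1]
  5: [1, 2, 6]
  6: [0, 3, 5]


Visit 2, enqueue [5]
Visit 5, enqueue [1, 6]
Visit 1, enqueue [0, 4]
Visit 6, enqueue [3]
Visit 0, enqueue []
Visit 4, enqueue []
Visit 3, enqueue []

BFS order: [2, 5, 1, 6, 0, 4, 3]


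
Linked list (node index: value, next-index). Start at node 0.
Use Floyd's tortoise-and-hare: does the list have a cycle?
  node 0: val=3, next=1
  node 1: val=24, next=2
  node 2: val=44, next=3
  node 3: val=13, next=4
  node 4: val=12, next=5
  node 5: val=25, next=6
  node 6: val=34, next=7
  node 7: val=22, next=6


Floyd's tortoise (slow, +1) and hare (fast, +2):
  init: slow=0, fast=0
  step 1: slow=1, fast=2
  step 2: slow=2, fast=4
  step 3: slow=3, fast=6
  step 4: slow=4, fast=6
  step 5: slow=5, fast=6
  step 6: slow=6, fast=6
  slow == fast at node 6: cycle detected

Cycle: yes


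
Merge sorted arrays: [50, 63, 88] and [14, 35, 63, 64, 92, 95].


Take 14 from B
Take 35 from B
Take 50 from A
Take 63 from A
Take 63 from B
Take 64 from B
Take 88 from A

Merged: [14, 35, 50, 63, 63, 64, 88, 92, 95]


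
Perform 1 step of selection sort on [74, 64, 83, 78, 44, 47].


Initial: [74, 64, 83, 78, 44, 47]
Step 1: min=44 at 4
  Swap: [44, 64, 83, 78, 74, 47]

After 1 step: [44, 64, 83, 78, 74, 47]


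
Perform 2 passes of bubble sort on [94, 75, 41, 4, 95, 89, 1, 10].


Initial: [94, 75, 41, 4, 95, 89, 1, 10]
Pass 1: [75, 41, 4, 94, 89, 1, 10, 95] (6 swaps)
Pass 2: [41, 4, 75, 89, 1, 10, 94, 95] (5 swaps)

After 2 passes: [41, 4, 75, 89, 1, 10, 94, 95]


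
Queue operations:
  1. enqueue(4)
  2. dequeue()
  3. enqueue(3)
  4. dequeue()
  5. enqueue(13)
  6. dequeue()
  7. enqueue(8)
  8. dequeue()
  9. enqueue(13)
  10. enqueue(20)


enqueue(4) -> [4]
dequeue()->4, []
enqueue(3) -> [3]
dequeue()->3, []
enqueue(13) -> [13]
dequeue()->13, []
enqueue(8) -> [8]
dequeue()->8, []
enqueue(13) -> [13]
enqueue(20) -> [13, 20]

Final queue: [13, 20]


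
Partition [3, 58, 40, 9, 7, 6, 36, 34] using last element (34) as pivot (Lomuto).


Pivot: 34
  3 <= 34: advance i (no swap)
  9 <= 34: swap -> [3, 9, 40, 58, 7, 6, 36, 34]
  7 <= 34: swap -> [3, 9, 7, 58, 40, 6, 36, 34]
  6 <= 34: swap -> [3, 9, 7, 6, 40, 58, 36, 34]
Place pivot at 4: [3, 9, 7, 6, 34, 58, 36, 40]

Partitioned: [3, 9, 7, 6, 34, 58, 36, 40]


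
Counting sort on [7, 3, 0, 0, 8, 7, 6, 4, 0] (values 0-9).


Input: [7, 3, 0, 0, 8, 7, 6, 4, 0]
Counts: [3, 0, 0, 1, 1, 0, 1, 2, 1, 0]

Sorted: [0, 0, 0, 3, 4, 6, 7, 7, 8]


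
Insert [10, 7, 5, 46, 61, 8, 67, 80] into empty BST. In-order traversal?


Insert 10: root
Insert 7: L from 10
Insert 5: L from 10 -> L from 7
Insert 46: R from 10
Insert 61: R from 10 -> R from 46
Insert 8: L from 10 -> R from 7
Insert 67: R from 10 -> R from 46 -> R from 61
Insert 80: R from 10 -> R from 46 -> R from 61 -> R from 67

In-order: [5, 7, 8, 10, 46, 61, 67, 80]


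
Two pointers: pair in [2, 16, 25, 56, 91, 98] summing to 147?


lo=0(2)+hi=5(98)=100
lo=1(16)+hi=5(98)=114
lo=2(25)+hi=5(98)=123
lo=3(56)+hi=5(98)=154
lo=3(56)+hi=4(91)=147

Yes: 56+91=147


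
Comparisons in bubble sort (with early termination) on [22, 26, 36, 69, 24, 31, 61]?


Algorithm: bubble sort (with early termination)
Input: [22, 26, 36, 69, 24, 31, 61]
Sorted: [22, 24, 26, 31, 36, 61, 69]

18


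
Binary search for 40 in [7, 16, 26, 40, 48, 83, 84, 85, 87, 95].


Step 1: lo=0, hi=9, mid=4, val=48
Step 2: lo=0, hi=3, mid=1, val=16
Step 3: lo=2, hi=3, mid=2, val=26
Step 4: lo=3, hi=3, mid=3, val=40

Found at index 3


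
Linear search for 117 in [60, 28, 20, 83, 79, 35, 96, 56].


i=0: 60!=117
i=1: 28!=117
i=2: 20!=117
i=3: 83!=117
i=4: 79!=117
i=5: 35!=117
i=6: 96!=117
i=7: 56!=117

Not found, 8 comps


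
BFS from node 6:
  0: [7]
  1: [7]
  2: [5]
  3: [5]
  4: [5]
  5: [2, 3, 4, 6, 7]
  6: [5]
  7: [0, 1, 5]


Visit 6, enqueue [5]
Visit 5, enqueue [2, 3, 4, 7]
Visit 2, enqueue []
Visit 3, enqueue []
Visit 4, enqueue []
Visit 7, enqueue [0, 1]
Visit 0, enqueue []
Visit 1, enqueue []

BFS order: [6, 5, 2, 3, 4, 7, 0, 1]


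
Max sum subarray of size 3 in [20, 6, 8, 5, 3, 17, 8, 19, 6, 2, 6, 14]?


[0:3]: 34
[1:4]: 19
[2:5]: 16
[3:6]: 25
[4:7]: 28
[5:8]: 44
[6:9]: 33
[7:10]: 27
[8:11]: 14
[9:12]: 22

Max: 44 at [5:8]


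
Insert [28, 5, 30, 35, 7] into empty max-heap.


Insert 28: [28]
Insert 5: [28, 5]
Insert 30: [30, 5, 28]
Insert 35: [35, 30, 28, 5]
Insert 7: [35, 30, 28, 5, 7]

Final heap: [35, 30, 28, 5, 7]


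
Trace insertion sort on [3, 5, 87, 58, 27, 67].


Initial: [3, 5, 87, 58, 27, 67]
Insert 5: [3, 5, 87, 58, 27, 67]
Insert 87: [3, 5, 87, 58, 27, 67]
Insert 58: [3, 5, 58, 87, 27, 67]
Insert 27: [3, 5, 27, 58, 87, 67]
Insert 67: [3, 5, 27, 58, 67, 87]

Sorted: [3, 5, 27, 58, 67, 87]


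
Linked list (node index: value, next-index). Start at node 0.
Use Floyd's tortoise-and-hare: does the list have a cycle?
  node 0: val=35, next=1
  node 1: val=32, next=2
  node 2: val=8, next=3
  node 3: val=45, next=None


Floyd's tortoise (slow, +1) and hare (fast, +2):
  init: slow=0, fast=0
  step 1: slow=1, fast=2
  step 2: fast 2->3->None, no cycle

Cycle: no


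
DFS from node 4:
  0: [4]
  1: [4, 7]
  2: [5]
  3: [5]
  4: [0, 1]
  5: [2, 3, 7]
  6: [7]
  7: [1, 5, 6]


Visit 4, push [1, 0]
Visit 0, push []
Visit 1, push [7]
Visit 7, push [6, 5]
Visit 5, push [3, 2]
Visit 2, push []
Visit 3, push []
Visit 6, push []

DFS order: [4, 0, 1, 7, 5, 2, 3, 6]


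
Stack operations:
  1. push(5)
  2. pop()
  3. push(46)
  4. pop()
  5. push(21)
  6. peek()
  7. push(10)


push(5) -> [5]
pop()->5, []
push(46) -> [46]
pop()->46, []
push(21) -> [21]
peek()->21
push(10) -> [21, 10]

Final stack: [21, 10]


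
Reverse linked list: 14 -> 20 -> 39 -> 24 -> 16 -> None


Step 1: curr=14, set curr.next=prev(None) | reversed so far: 14
Step 2: curr=20, set curr.next=prev(14) | reversed so far: 20 -> 14
Step 3: curr=39, set curr.next=prev(20) | reversed so far: 39 -> 20 -> 14
Step 4: curr=24, set curr.next=prev(39) | reversed so far: 24 -> 39 -> 20 -> 14
Step 5: curr=16, set curr.next=prev(24) | reversed so far: 16 -> 24 -> 39 -> 20 -> 14

16 -> 24 -> 39 -> 20 -> 14 -> None


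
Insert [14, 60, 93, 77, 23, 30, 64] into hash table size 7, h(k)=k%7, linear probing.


Insert 14: h=0 -> slot 0
Insert 60: h=4 -> slot 4
Insert 93: h=2 -> slot 2
Insert 77: h=0, 1 probes -> slot 1
Insert 23: h=2, 1 probes -> slot 3
Insert 30: h=2, 3 probes -> slot 5
Insert 64: h=1, 5 probes -> slot 6

Table: [14, 77, 93, 23, 60, 30, 64]


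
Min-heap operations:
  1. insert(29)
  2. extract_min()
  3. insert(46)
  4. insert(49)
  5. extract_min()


insert(29) -> [29]
extract_min()->29, []
insert(46) -> [46]
insert(49) -> [46, 49]
extract_min()->46, [49]

Final heap: [49]


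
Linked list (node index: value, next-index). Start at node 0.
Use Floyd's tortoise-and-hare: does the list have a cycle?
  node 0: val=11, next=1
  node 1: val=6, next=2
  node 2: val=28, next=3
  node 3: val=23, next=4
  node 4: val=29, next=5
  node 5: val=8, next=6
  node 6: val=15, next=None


Floyd's tortoise (slow, +1) and hare (fast, +2):
  init: slow=0, fast=0
  step 1: slow=1, fast=2
  step 2: slow=2, fast=4
  step 3: slow=3, fast=6
  step 4: fast -> None, no cycle

Cycle: no
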